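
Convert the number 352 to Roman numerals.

Convert 352 to Roman numerals:
  352 contains 3×100 (CCC)
  52 contains 1×50 (L)
  2 contains 2×1 (II)

CCCLII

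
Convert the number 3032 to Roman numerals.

Convert 3032 to Roman numerals:
  3032 contains 3×1000 (MMM)
  32 contains 3×10 (XXX)
  2 contains 2×1 (II)

MMMXXXII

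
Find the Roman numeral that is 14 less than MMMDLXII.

MMMDLXII = 3562
3562 - 14 = 3548

MMMDXLVIII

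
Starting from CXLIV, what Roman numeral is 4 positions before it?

CXLIV = 144
144 - 4 = 140

CXL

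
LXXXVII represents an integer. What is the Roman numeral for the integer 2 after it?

LXXXVII = 87
87 + 2 = 89

LXXXIX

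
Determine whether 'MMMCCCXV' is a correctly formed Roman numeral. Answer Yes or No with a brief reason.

'MMMCCCXV': Check the rules: uses only the symbols I, V, X, L, C, D, M; no symbol is repeated more than three times in a row; V, L and D each appear at most once; no smaller symbol precedes a larger one (values never increase from left to right). Value: M (1000) + M (1000) + M (1000) + C (100) + C (100) + C (100) + X (10) + V (5) = 3315. So it is a valid standard Roman numeral.

Yes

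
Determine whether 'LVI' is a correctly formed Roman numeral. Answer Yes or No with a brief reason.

'LVI': Check the rules: uses only the symbols I, V, X, L, C, D, M; no symbol is repeated more than three times in a row; V, L and D each appear at most once; no smaller symbol precedes a larger one (values never increase from left to right). Value: L (50) + V (5) + I (1) = 56. So it is a valid standard Roman numeral.

Yes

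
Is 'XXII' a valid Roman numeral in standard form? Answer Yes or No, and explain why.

'XXII': Check the rules: uses only the symbols I, V, X, L, C, D, M; no symbol is repeated more than three times in a row; V, L and D each appear at most once; no smaller symbol precedes a larger one (values never increase from left to right). Value: X (10) + X (10) + I (1) + I (1) = 22. So it is a valid standard Roman numeral.

Yes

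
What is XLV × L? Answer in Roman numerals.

XLV = 45
L = 50
45 × 50 = 2250

MMCCL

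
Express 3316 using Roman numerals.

Convert 3316 to Roman numerals:
  3316 contains 3×1000 (MMM)
  316 contains 3×100 (CCC)
  16 contains 1×10 (X)
  6 contains 1×5 (V)
  1 contains 1×1 (I)

MMMCCCXVI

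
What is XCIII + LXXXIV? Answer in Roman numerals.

XCIII = 93
LXXXIV = 84
93 + 84 = 177

CLXXVII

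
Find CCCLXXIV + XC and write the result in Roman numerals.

CCCLXXIV = 374
XC = 90
374 + 90 = 464

CDLXIV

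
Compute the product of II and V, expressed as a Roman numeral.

II = 2
V = 5
2 × 5 = 10

X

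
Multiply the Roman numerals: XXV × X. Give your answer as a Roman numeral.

XXV = 25
X = 10
25 × 10 = 250

CCL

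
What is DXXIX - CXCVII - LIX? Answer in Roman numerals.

DXXIX = 529, CXCVII = 197, LIX = 59
529 - 197 = 332
332 - 59 = 273

CCLXXIII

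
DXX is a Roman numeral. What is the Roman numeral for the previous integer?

DXX = 520, so the previous integer is 520 - 1 = 519

DXIX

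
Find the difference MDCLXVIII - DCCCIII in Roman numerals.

MDCLXVIII = 1668
DCCCIII = 803
1668 - 803 = 865

DCCCLXV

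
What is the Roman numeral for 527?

Convert 527 to Roman numerals:
  527 contains 1×500 (D)
  27 contains 2×10 (XX)
  7 contains 1×5 (V)
  2 contains 2×1 (II)

DXXVII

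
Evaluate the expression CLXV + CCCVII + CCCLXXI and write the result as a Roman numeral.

CLXV = 165, CCCVII = 307, CCCLXXI = 371
165 + 307 = 472
472 + 371 = 843

DCCCXLIII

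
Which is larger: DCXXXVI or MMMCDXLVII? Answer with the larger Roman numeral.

DCXXXVI = 636
MMMCDXLVII = 3447
3447 is larger

MMMCDXLVII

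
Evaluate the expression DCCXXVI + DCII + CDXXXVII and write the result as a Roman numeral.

DCCXXVI = 726, DCII = 602, CDXXXVII = 437
726 + 602 = 1328
1328 + 437 = 1765

MDCCLXV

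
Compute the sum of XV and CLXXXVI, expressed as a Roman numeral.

XV = 15
CLXXXVI = 186
15 + 186 = 201

CCI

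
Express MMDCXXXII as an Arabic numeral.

MMDCXXXII: M=1000, M=1000, D=500, C=100, X=10, X=10, X=10, I=1, I=1
1000 + 1000 + 500 + 100 + 10 + 10 + 10 + 1 + 1 = 2632

2632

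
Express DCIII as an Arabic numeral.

DCIII: D=500, C=100, I=1, I=1, I=1
500 + 100 + 1 + 1 + 1 = 603

603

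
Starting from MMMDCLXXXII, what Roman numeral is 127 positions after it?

MMMDCLXXXII = 3682
3682 + 127 = 3809

MMMDCCCIX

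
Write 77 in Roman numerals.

Convert 77 to Roman numerals:
  77 contains 1×50 (L)
  27 contains 2×10 (XX)
  7 contains 1×5 (V)
  2 contains 2×1 (II)

LXXVII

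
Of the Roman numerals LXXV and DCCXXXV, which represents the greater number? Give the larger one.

LXXV = 75
DCCXXXV = 735
735 is larger

DCCXXXV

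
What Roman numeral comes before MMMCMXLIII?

MMMCMXLIII = 3943, so the previous integer is 3943 - 1 = 3942

MMMCMXLII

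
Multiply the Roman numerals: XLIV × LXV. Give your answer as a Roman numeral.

XLIV = 44
LXV = 65
44 × 65 = 2860

MMDCCCLX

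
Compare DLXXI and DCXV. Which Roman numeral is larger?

DLXXI = 571
DCXV = 615
615 is larger

DCXV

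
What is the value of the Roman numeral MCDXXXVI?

MCDXXXVI: M=1000, CD=400, X=10, X=10, X=10, V=5, I=1
1000 + 400 + 10 + 10 + 10 + 5 + 1 = 1436

1436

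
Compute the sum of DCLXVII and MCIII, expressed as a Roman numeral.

DCLXVII = 667
MCIII = 1103
667 + 1103 = 1770

MDCCLXX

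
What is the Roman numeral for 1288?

Convert 1288 to Roman numerals:
  1288 contains 1×1000 (M)
  288 contains 2×100 (CC)
  88 contains 1×50 (L)
  38 contains 3×10 (XXX)
  8 contains 1×5 (V)
  3 contains 3×1 (III)

MCCLXXXVIII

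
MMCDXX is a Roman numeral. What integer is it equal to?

MMCDXX: M=1000, M=1000, CD=400, X=10, X=10
1000 + 1000 + 400 + 10 + 10 = 2420

2420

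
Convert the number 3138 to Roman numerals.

Convert 3138 to Roman numerals:
  3138 contains 3×1000 (MMM)
  138 contains 1×100 (C)
  38 contains 3×10 (XXX)
  8 contains 1×5 (V)
  3 contains 3×1 (III)

MMMCXXXVIII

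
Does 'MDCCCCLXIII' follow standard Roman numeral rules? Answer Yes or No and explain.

'MDCCCCLXIII': More than 3 consecutive C's

No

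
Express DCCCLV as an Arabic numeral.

DCCCLV: D=500, C=100, C=100, C=100, L=50, V=5
500 + 100 + 100 + 100 + 50 + 5 = 855

855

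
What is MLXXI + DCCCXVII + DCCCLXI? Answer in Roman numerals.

MLXXI = 1071, DCCCXVII = 817, DCCCLXI = 861
1071 + 817 = 1888
1888 + 861 = 2749

MMDCCXLIX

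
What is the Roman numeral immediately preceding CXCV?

CXCV = 195, so the previous integer is 195 - 1 = 194

CXCIV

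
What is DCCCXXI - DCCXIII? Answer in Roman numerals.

DCCCXXI = 821
DCCXIII = 713
821 - 713 = 108

CVIII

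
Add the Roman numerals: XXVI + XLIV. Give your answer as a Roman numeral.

XXVI = 26
XLIV = 44
26 + 44 = 70

LXX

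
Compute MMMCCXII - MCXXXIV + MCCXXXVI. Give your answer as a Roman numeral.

MMMCCXII = 3212, MCXXXIV = 1134, MCCXXXVI = 1236
3212 - 1134 = 2078
2078 + 1236 = 3314

MMMCCCXIV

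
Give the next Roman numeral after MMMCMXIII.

MMMCMXIII = 3913, so the next integer is 3913 + 1 = 3914

MMMCMXIV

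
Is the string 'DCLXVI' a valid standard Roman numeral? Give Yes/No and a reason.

'DCLXVI': Check the rules: uses only the symbols I, V, X, L, C, D, M; no symbol is repeated more than three times in a row; V, L and D each appear at most once; no smaller symbol precedes a larger one (values never increase from left to right). Value: D (500) + C (100) + L (50) + X (10) + V (5) + I (1) = 666. So it is a valid standard Roman numeral.

Yes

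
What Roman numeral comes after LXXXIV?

LXXXIV = 84, so the next integer is 84 + 1 = 85

LXXXV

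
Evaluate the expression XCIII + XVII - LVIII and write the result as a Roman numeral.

XCIII = 93, XVII = 17, LVIII = 58
93 + 17 = 110
110 - 58 = 52

LII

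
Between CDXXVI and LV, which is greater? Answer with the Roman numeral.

CDXXVI = 426
LV = 55
426 is larger

CDXXVI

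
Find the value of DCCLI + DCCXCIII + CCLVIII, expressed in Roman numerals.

DCCLI = 751, DCCXCIII = 793, CCLVIII = 258
751 + 793 = 1544
1544 + 258 = 1802

MDCCCII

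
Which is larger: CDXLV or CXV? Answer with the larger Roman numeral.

CDXLV = 445
CXV = 115
445 is larger

CDXLV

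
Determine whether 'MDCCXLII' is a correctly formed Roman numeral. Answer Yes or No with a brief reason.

'MDCCXLII': Check the rules: uses only the symbols I, V, X, L, C, D, M; no symbol is repeated more than three times in a row; V, L and D each appear at most once; the only place a smaller symbol precedes a larger one is the allowed subtractive pair XL, the symbol right after such a pair (if any) is smaller than the pair's first symbol, and otherwise the values never increase from left to right. Value: M (1000) + D (500) + C (100) + C (100) + XL (40) + I (1) + I (1) = 1742. So it is a valid standard Roman numeral.

Yes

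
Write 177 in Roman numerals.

Convert 177 to Roman numerals:
  177 contains 1×100 (C)
  77 contains 1×50 (L)
  27 contains 2×10 (XX)
  7 contains 1×5 (V)
  2 contains 2×1 (II)

CLXXVII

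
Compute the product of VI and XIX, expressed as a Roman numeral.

VI = 6
XIX = 19
6 × 19 = 114

CXIV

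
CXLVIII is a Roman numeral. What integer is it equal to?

CXLVIII: C=100, XL=40, V=5, I=1, I=1, I=1
100 + 40 + 5 + 1 + 1 + 1 = 148

148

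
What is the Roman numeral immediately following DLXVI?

DLXVI = 566; next is 567

DLXVII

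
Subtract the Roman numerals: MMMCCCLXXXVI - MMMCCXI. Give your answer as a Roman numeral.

MMMCCCLXXXVI = 3386
MMMCCXI = 3211
3386 - 3211 = 175

CLXXV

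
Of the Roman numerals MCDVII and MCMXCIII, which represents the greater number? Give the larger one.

MCDVII = 1407
MCMXCIII = 1993
1993 is larger

MCMXCIII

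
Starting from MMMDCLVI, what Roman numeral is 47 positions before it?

MMMDCLVI = 3656
3656 - 47 = 3609

MMMDCIX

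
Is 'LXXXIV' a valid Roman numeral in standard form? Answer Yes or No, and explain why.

'LXXXIV': Check the rules: uses only the symbols I, V, X, L, C, D, M; no symbol is repeated more than three times in a row; V, L and D each appear at most once; the only place a smaller symbol precedes a larger one is the allowed subtractive pair IV, the symbol right after such a pair (if any) is smaller than the pair's first symbol, and otherwise the values never increase from left to right. Value: L (50) + X (10) + X (10) + X (10) + IV (4) = 84. So it is a valid standard Roman numeral.

Yes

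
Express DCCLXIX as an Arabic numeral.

DCCLXIX: D=500, C=100, C=100, L=50, X=10, IX=9
500 + 100 + 100 + 50 + 10 + 9 = 769

769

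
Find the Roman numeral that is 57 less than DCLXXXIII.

DCLXXXIII = 683
683 - 57 = 626

DCXXVI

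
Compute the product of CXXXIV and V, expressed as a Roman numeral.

CXXXIV = 134
V = 5
134 × 5 = 670

DCLXX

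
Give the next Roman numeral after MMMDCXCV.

MMMDCXCV = 3695, so the next integer is 3695 + 1 = 3696

MMMDCXCVI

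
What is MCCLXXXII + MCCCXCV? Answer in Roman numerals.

MCCLXXXII = 1282
MCCCXCV = 1395
1282 + 1395 = 2677

MMDCLXXVII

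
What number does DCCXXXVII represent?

DCCXXXVII: D=500, C=100, C=100, X=10, X=10, X=10, V=5, I=1, I=1
500 + 100 + 100 + 10 + 10 + 10 + 5 + 1 + 1 = 737

737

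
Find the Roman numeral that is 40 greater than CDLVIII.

CDLVIII = 458
458 + 40 = 498

CDXCVIII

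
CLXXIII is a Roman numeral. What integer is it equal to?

CLXXIII: C=100, L=50, X=10, X=10, I=1, I=1, I=1
100 + 50 + 10 + 10 + 1 + 1 + 1 = 173

173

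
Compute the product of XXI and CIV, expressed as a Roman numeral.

XXI = 21
CIV = 104
21 × 104 = 2184

MMCLXXXIV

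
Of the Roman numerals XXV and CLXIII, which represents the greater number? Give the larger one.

XXV = 25
CLXIII = 163
163 is larger

CLXIII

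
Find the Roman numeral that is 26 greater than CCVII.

CCVII = 207
207 + 26 = 233

CCXXXIII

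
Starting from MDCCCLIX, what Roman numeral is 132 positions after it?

MDCCCLIX = 1859
1859 + 132 = 1991

MCMXCI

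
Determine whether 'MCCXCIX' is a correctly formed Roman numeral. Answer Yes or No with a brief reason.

'MCCXCIX': Check the rules: uses only the symbols I, V, X, L, C, D, M; no symbol is repeated more than three times in a row; V, L and D each appear at most once; the only places a smaller symbol precedes a larger one are the allowed subtractive pairs XC, IX, the symbol right after such a pair (if any) is smaller than the pair's first symbol, and otherwise the values never increase from left to right. Value: M (1000) + C (100) + C (100) + XC (90) + IX (9) = 1299. So it is a valid standard Roman numeral.

Yes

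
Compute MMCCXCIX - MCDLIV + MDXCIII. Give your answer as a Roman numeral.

MMCCXCIX = 2299, MCDLIV = 1454, MDXCIII = 1593
2299 - 1454 = 845
845 + 1593 = 2438

MMCDXXXVIII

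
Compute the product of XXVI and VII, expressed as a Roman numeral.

XXVI = 26
VII = 7
26 × 7 = 182

CLXXXII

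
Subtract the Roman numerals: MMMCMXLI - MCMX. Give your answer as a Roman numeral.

MMMCMXLI = 3941
MCMX = 1910
3941 - 1910 = 2031

MMXXXI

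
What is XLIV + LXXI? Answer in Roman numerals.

XLIV = 44
LXXI = 71
44 + 71 = 115

CXV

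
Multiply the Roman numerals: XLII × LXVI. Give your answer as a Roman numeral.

XLII = 42
LXVI = 66
42 × 66 = 2772

MMDCCLXXII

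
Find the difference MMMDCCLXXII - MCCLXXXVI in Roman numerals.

MMMDCCLXXII = 3772
MCCLXXXVI = 1286
3772 - 1286 = 2486

MMCDLXXXVI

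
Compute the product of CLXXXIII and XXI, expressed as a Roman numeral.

CLXXXIII = 183
XXI = 21
183 × 21 = 3843

MMMDCCCXLIII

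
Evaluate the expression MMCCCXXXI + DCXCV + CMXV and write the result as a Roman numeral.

MMCCCXXXI = 2331, DCXCV = 695, CMXV = 915
2331 + 695 = 3026
3026 + 915 = 3941

MMMCMXLI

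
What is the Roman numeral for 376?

Convert 376 to Roman numerals:
  376 contains 3×100 (CCC)
  76 contains 1×50 (L)
  26 contains 2×10 (XX)
  6 contains 1×5 (V)
  1 contains 1×1 (I)

CCCLXXVI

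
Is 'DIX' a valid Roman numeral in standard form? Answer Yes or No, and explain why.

'DIX': Check the rules: uses only the symbols I, V, X, L, C, D, M; no symbol is repeated more than three times in a row; V, L and D each appear at most once; the only place a smaller symbol precedes a larger one is the allowed subtractive pair IX, the symbol right after such a pair (if any) is smaller than the pair's first symbol, and otherwise the values never increase from left to right. Value: D (500) + IX (9) = 509. So it is a valid standard Roman numeral.

Yes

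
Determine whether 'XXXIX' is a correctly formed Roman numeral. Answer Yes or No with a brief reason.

'XXXIX': Check the rules: uses only the symbols I, V, X, L, C, D, M; no symbol is repeated more than three times in a row; V, L and D each appear at most once; the only place a smaller symbol precedes a larger one is the allowed subtractive pair IX, the symbol right after such a pair (if any) is smaller than the pair's first symbol, and otherwise the values never increase from left to right. Value: X (10) + X (10) + X (10) + IX (9) = 39. So it is a valid standard Roman numeral.

Yes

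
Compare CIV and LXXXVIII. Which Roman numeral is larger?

CIV = 104
LXXXVIII = 88
104 is larger

CIV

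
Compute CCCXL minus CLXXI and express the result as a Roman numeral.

CCCXL = 340
CLXXI = 171
340 - 171 = 169

CLXIX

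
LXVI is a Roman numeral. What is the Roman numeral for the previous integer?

LXVI = 66, so the previous integer is 66 - 1 = 65

LXV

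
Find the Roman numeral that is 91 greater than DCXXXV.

DCXXXV = 635
635 + 91 = 726

DCCXXVI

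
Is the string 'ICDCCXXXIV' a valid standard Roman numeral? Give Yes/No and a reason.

'ICDCCXXXIV': Invalid subtractive combination: IC

No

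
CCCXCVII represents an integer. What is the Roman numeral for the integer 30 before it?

CCCXCVII = 397
397 - 30 = 367

CCCLXVII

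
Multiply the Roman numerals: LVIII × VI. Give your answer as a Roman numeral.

LVIII = 58
VI = 6
58 × 6 = 348

CCCXLVIII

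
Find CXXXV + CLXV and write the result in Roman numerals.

CXXXV = 135
CLXV = 165
135 + 165 = 300

CCC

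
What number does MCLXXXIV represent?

MCLXXXIV: M=1000, C=100, L=50, X=10, X=10, X=10, IV=4
1000 + 100 + 50 + 10 + 10 + 10 + 4 = 1184

1184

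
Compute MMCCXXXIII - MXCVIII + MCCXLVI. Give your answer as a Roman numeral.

MMCCXXXIII = 2233, MXCVIII = 1098, MCCXLVI = 1246
2233 - 1098 = 1135
1135 + 1246 = 2381

MMCCCLXXXI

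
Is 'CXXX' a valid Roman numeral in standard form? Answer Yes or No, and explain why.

'CXXX': Check the rules: uses only the symbols I, V, X, L, C, D, M; no symbol is repeated more than three times in a row; V, L and D each appear at most once; no smaller symbol precedes a larger one (values never increase from left to right). Value: C (100) + X (10) + X (10) + X (10) = 130. So it is a valid standard Roman numeral.

Yes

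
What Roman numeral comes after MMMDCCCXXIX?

MMMDCCCXXIX = 3829; next is 3830

MMMDCCCXXX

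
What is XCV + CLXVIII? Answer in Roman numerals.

XCV = 95
CLXVIII = 168
95 + 168 = 263

CCLXIII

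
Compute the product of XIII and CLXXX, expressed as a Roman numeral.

XIII = 13
CLXXX = 180
13 × 180 = 2340

MMCCCXL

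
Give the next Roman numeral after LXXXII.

LXXXII = 82, so the next integer is 82 + 1 = 83

LXXXIII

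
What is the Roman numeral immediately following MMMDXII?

MMMDXII = 3512; next is 3513

MMMDXIII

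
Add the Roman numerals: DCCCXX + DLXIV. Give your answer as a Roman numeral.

DCCCXX = 820
DLXIV = 564
820 + 564 = 1384

MCCCLXXXIV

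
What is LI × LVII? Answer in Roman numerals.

LI = 51
LVII = 57
51 × 57 = 2907

MMCMVII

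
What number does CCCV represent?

CCCV: C=100, C=100, C=100, V=5
100 + 100 + 100 + 5 = 305

305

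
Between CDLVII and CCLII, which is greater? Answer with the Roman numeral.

CDLVII = 457
CCLII = 252
457 is larger

CDLVII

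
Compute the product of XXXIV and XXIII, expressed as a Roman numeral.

XXXIV = 34
XXIII = 23
34 × 23 = 782

DCCLXXXII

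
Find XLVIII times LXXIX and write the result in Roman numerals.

XLVIII = 48
LXXIX = 79
48 × 79 = 3792

MMMDCCXCII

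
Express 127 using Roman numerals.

Convert 127 to Roman numerals:
  127 contains 1×100 (C)
  27 contains 2×10 (XX)
  7 contains 1×5 (V)
  2 contains 2×1 (II)

CXXVII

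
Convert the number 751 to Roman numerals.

Convert 751 to Roman numerals:
  751 contains 1×500 (D)
  251 contains 2×100 (CC)
  51 contains 1×50 (L)
  1 contains 1×1 (I)

DCCLI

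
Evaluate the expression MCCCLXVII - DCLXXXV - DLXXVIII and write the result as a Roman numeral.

MCCCLXVII = 1367, DCLXXXV = 685, DLXXVIII = 578
1367 - 685 = 682
682 - 578 = 104

CIV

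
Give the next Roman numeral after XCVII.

XCVII = 97; next is 98

XCVIII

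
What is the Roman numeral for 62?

Convert 62 to Roman numerals:
  62 contains 1×50 (L)
  12 contains 1×10 (X)
  2 contains 2×1 (II)

LXII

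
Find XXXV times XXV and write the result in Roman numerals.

XXXV = 35
XXV = 25
35 × 25 = 875

DCCCLXXV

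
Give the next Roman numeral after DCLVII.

DCLVII = 657, so the next integer is 657 + 1 = 658

DCLVIII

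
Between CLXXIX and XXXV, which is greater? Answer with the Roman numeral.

CLXXIX = 179
XXXV = 35
179 is larger

CLXXIX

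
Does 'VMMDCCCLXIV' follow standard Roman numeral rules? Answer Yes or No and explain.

'VMMDCCCLXIV': V should not appear more than once

No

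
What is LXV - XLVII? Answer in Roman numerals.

LXV = 65
XLVII = 47
65 - 47 = 18

XVIII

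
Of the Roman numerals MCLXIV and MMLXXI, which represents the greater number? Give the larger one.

MCLXIV = 1164
MMLXXI = 2071
2071 is larger

MMLXXI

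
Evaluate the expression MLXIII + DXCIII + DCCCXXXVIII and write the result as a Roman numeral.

MLXIII = 1063, DXCIII = 593, DCCCXXXVIII = 838
1063 + 593 = 1656
1656 + 838 = 2494

MMCDXCIV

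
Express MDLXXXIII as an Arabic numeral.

MDLXXXIII: M=1000, D=500, L=50, X=10, X=10, X=10, I=1, I=1, I=1
1000 + 500 + 50 + 10 + 10 + 10 + 1 + 1 + 1 = 1583

1583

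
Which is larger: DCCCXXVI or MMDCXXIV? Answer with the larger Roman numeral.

DCCCXXVI = 826
MMDCXXIV = 2624
2624 is larger

MMDCXXIV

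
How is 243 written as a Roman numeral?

Convert 243 to Roman numerals:
  243 contains 2×100 (CC)
  43 contains 1×40 (XL)
  3 contains 3×1 (III)

CCXLIII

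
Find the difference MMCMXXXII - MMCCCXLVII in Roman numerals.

MMCMXXXII = 2932
MMCCCXLVII = 2347
2932 - 2347 = 585

DLXXXV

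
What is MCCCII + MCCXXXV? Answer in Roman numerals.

MCCCII = 1302
MCCXXXV = 1235
1302 + 1235 = 2537

MMDXXXVII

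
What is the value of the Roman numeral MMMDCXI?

MMMDCXI: M=1000, M=1000, M=1000, D=500, C=100, X=10, I=1
1000 + 1000 + 1000 + 500 + 100 + 10 + 1 = 3611

3611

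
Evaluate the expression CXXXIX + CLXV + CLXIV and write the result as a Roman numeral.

CXXXIX = 139, CLXV = 165, CLXIV = 164
139 + 165 = 304
304 + 164 = 468

CDLXVIII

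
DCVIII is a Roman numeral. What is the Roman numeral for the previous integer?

DCVIII = 608, so the previous integer is 608 - 1 = 607

DCVII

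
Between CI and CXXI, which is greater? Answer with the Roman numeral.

CI = 101
CXXI = 121
121 is larger

CXXI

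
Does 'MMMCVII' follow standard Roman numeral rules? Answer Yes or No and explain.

'MMMCVII': Check the rules: uses only the symbols I, V, X, L, C, D, M; no symbol is repeated more than three times in a row; V, L and D each appear at most once; no smaller symbol precedes a larger one (values never increase from left to right). Value: M (1000) + M (1000) + M (1000) + C (100) + V (5) + I (1) + I (1) = 3107. So it is a valid standard Roman numeral.

Yes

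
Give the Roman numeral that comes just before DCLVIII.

DCLVIII = 658, so the previous integer is 658 - 1 = 657

DCLVII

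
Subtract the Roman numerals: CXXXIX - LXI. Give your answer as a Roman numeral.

CXXXIX = 139
LXI = 61
139 - 61 = 78

LXXVIII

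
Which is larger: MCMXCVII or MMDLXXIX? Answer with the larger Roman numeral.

MCMXCVII = 1997
MMDLXXIX = 2579
2579 is larger

MMDLXXIX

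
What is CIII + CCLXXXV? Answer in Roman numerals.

CIII = 103
CCLXXXV = 285
103 + 285 = 388

CCCLXXXVIII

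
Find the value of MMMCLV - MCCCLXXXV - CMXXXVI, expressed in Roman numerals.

MMMCLV = 3155, MCCCLXXXV = 1385, CMXXXVI = 936
3155 - 1385 = 1770
1770 - 936 = 834

DCCCXXXIV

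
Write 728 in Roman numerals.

Convert 728 to Roman numerals:
  728 contains 1×500 (D)
  228 contains 2×100 (CC)
  28 contains 2×10 (XX)
  8 contains 1×5 (V)
  3 contains 3×1 (III)

DCCXXVIII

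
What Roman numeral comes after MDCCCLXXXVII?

MDCCCLXXXVII = 1887; next is 1888

MDCCCLXXXVIII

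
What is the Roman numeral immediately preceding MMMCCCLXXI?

MMMCCCLXXI = 3371; previous is 3370

MMMCCCLXX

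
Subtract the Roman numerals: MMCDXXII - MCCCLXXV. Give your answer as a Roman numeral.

MMCDXXII = 2422
MCCCLXXV = 1375
2422 - 1375 = 1047

MXLVII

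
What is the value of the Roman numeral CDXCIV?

CDXCIV: CD=400, XC=90, IV=4
400 + 90 + 4 = 494

494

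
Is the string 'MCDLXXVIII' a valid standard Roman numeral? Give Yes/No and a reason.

'MCDLXXVIII': Check the rules: uses only the symbols I, V, X, L, C, D, M; no symbol is repeated more than three times in a row; V, L and D each appear at most once; the only place a smaller symbol precedes a larger one is the allowed subtractive pair CD, the symbol right after such a pair (if any) is smaller than the pair's first symbol, and otherwise the values never increase from left to right. Value: M (1000) + CD (400) + L (50) + X (10) + X (10) + V (5) + I (1) + I (1) + I (1) = 1478. So it is a valid standard Roman numeral.

Yes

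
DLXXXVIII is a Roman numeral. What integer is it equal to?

DLXXXVIII: D=500, L=50, X=10, X=10, X=10, V=5, I=1, I=1, I=1
500 + 50 + 10 + 10 + 10 + 5 + 1 + 1 + 1 = 588

588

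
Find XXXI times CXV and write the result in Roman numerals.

XXXI = 31
CXV = 115
31 × 115 = 3565

MMMDLXV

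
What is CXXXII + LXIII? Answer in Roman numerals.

CXXXII = 132
LXIII = 63
132 + 63 = 195

CXCV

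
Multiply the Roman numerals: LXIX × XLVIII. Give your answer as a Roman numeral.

LXIX = 69
XLVIII = 48
69 × 48 = 3312

MMMCCCXII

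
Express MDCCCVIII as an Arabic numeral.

MDCCCVIII: M=1000, D=500, C=100, C=100, C=100, V=5, I=1, I=1, I=1
1000 + 500 + 100 + 100 + 100 + 5 + 1 + 1 + 1 = 1808

1808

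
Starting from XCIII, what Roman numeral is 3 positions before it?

XCIII = 93
93 - 3 = 90

XC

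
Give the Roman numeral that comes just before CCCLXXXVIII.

CCCLXXXVIII = 388, so the previous integer is 388 - 1 = 387

CCCLXXXVII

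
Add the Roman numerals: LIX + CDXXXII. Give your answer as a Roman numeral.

LIX = 59
CDXXXII = 432
59 + 432 = 491

CDXCI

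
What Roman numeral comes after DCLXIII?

DCLXIII = 663; next is 664

DCLXIV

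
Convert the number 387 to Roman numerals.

Convert 387 to Roman numerals:
  387 contains 3×100 (CCC)
  87 contains 1×50 (L)
  37 contains 3×10 (XXX)
  7 contains 1×5 (V)
  2 contains 2×1 (II)

CCCLXXXVII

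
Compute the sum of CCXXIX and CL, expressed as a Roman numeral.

CCXXIX = 229
CL = 150
229 + 150 = 379

CCCLXXIX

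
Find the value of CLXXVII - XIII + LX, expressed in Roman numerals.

CLXXVII = 177, XIII = 13, LX = 60
177 - 13 = 164
164 + 60 = 224

CCXXIV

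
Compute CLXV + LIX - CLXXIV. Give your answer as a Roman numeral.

CLXV = 165, LIX = 59, CLXXIV = 174
165 + 59 = 224
224 - 174 = 50

L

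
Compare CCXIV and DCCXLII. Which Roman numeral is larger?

CCXIV = 214
DCCXLII = 742
742 is larger

DCCXLII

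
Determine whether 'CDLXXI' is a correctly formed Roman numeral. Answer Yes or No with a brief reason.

'CDLXXI': Check the rules: uses only the symbols I, V, X, L, C, D, M; no symbol is repeated more than three times in a row; V, L and D each appear at most once; the only place a smaller symbol precedes a larger one is the allowed subtractive pair CD, the symbol right after such a pair (if any) is smaller than the pair's first symbol, and otherwise the values never increase from left to right. Value: CD (400) + L (50) + X (10) + X (10) + I (1) = 471. So it is a valid standard Roman numeral.

Yes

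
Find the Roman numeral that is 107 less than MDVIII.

MDVIII = 1508
1508 - 107 = 1401

MCDI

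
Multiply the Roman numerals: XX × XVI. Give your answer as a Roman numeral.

XX = 20
XVI = 16
20 × 16 = 320

CCCXX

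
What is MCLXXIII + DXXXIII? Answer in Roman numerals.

MCLXXIII = 1173
DXXXIII = 533
1173 + 533 = 1706

MDCCVI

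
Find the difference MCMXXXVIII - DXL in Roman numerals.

MCMXXXVIII = 1938
DXL = 540
1938 - 540 = 1398

MCCCXCVIII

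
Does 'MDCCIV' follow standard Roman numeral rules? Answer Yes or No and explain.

'MDCCIV': Check the rules: uses only the symbols I, V, X, L, C, D, M; no symbol is repeated more than three times in a row; V, L and D each appear at most once; the only place a smaller symbol precedes a larger one is the allowed subtractive pair IV, the symbol right after such a pair (if any) is smaller than the pair's first symbol, and otherwise the values never increase from left to right. Value: M (1000) + D (500) + C (100) + C (100) + IV (4) = 1704. So it is a valid standard Roman numeral.

Yes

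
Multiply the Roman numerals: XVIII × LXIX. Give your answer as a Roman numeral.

XVIII = 18
LXIX = 69
18 × 69 = 1242

MCCXLII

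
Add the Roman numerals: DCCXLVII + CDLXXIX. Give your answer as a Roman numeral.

DCCXLVII = 747
CDLXXIX = 479
747 + 479 = 1226

MCCXXVI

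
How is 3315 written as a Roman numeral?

Convert 3315 to Roman numerals:
  3315 contains 3×1000 (MMM)
  315 contains 3×100 (CCC)
  15 contains 1×10 (X)
  5 contains 1×5 (V)

MMMCCCXV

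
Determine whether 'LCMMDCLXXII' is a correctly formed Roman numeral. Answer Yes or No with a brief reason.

'LCMMDCLXXII': L should not appear more than once

No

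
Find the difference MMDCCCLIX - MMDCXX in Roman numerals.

MMDCCCLIX = 2859
MMDCXX = 2620
2859 - 2620 = 239

CCXXXIX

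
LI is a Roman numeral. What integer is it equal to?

LI: L=50, I=1
50 + 1 = 51

51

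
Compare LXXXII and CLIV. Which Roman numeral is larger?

LXXXII = 82
CLIV = 154
154 is larger

CLIV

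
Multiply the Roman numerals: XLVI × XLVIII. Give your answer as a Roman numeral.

XLVI = 46
XLVIII = 48
46 × 48 = 2208

MMCCVIII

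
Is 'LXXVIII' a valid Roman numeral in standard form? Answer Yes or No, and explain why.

'LXXVIII': Check the rules: uses only the symbols I, V, X, L, C, D, M; no symbol is repeated more than three times in a row; V, L and D each appear at most once; no smaller symbol precedes a larger one (values never increase from left to right). Value: L (50) + X (10) + X (10) + V (5) + I (1) + I (1) + I (1) = 78. So it is a valid standard Roman numeral.

Yes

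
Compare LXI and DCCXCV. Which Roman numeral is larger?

LXI = 61
DCCXCV = 795
795 is larger

DCCXCV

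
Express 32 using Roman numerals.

Convert 32 to Roman numerals:
  32 contains 3×10 (XXX)
  2 contains 2×1 (II)

XXXII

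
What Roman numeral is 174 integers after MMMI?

MMMI = 3001
3001 + 174 = 3175

MMMCLXXV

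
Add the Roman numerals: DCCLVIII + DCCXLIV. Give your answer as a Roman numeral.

DCCLVIII = 758
DCCXLIV = 744
758 + 744 = 1502

MDII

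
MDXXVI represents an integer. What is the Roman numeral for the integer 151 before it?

MDXXVI = 1526
1526 - 151 = 1375

MCCCLXXV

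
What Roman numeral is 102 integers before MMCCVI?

MMCCVI = 2206
2206 - 102 = 2104

MMCIV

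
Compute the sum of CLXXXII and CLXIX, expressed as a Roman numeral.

CLXXXII = 182
CLXIX = 169
182 + 169 = 351

CCCLI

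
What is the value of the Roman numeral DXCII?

DXCII: D=500, XC=90, I=1, I=1
500 + 90 + 1 + 1 = 592

592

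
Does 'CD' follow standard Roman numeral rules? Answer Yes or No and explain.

'CD': Check the rules: uses only the symbols I, V, X, L, C, D, M; no symbol is repeated more than three times in a row; V, L and D each appear at most once; the only place a smaller symbol precedes a larger one is the allowed subtractive pair CD, the symbol right after such a pair (if any) is smaller than the pair's first symbol, and otherwise the values never increase from left to right. Value: CD = 400. So it is a valid standard Roman numeral.

Yes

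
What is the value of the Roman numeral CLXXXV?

CLXXXV: C=100, L=50, X=10, X=10, X=10, V=5
100 + 50 + 10 + 10 + 10 + 5 = 185

185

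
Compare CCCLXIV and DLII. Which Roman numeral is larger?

CCCLXIV = 364
DLII = 552
552 is larger

DLII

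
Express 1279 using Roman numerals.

Convert 1279 to Roman numerals:
  1279 contains 1×1000 (M)
  279 contains 2×100 (CC)
  79 contains 1×50 (L)
  29 contains 2×10 (XX)
  9 contains 1×9 (IX)

MCCLXXIX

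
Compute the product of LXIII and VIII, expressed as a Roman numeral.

LXIII = 63
VIII = 8
63 × 8 = 504

DIV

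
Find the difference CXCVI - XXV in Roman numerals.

CXCVI = 196
XXV = 25
196 - 25 = 171

CLXXI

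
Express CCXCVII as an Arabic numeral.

CCXCVII: C=100, C=100, XC=90, V=5, I=1, I=1
100 + 100 + 90 + 5 + 1 + 1 = 297

297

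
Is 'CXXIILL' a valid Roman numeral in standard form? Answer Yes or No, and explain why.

'CXXIILL': L should not appear more than once

No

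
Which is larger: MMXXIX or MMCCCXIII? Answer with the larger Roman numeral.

MMXXIX = 2029
MMCCCXIII = 2313
2313 is larger

MMCCCXIII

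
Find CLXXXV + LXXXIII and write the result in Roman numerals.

CLXXXV = 185
LXXXIII = 83
185 + 83 = 268

CCLXVIII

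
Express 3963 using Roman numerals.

Convert 3963 to Roman numerals:
  3963 contains 3×1000 (MMM)
  963 contains 1×900 (CM)
  63 contains 1×50 (L)
  13 contains 1×10 (X)
  3 contains 3×1 (III)

MMMCMLXIII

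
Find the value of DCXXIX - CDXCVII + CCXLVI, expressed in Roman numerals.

DCXXIX = 629, CDXCVII = 497, CCXLVI = 246
629 - 497 = 132
132 + 246 = 378

CCCLXXVIII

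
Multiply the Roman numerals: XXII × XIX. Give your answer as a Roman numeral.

XXII = 22
XIX = 19
22 × 19 = 418

CDXVIII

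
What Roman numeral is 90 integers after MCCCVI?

MCCCVI = 1306
1306 + 90 = 1396

MCCCXCVI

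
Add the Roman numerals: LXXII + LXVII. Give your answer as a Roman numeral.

LXXII = 72
LXVII = 67
72 + 67 = 139

CXXXIX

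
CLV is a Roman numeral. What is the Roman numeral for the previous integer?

CLV = 155; previous is 154

CLIV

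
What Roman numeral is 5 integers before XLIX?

XLIX = 49
49 - 5 = 44

XLIV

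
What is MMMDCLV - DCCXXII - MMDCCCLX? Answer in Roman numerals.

MMMDCLV = 3655, DCCXXII = 722, MMDCCCLX = 2860
3655 - 722 = 2933
2933 - 2860 = 73

LXXIII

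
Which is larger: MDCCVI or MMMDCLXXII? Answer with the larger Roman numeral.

MDCCVI = 1706
MMMDCLXXII = 3672
3672 is larger

MMMDCLXXII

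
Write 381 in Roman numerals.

Convert 381 to Roman numerals:
  381 contains 3×100 (CCC)
  81 contains 1×50 (L)
  31 contains 3×10 (XXX)
  1 contains 1×1 (I)

CCCLXXXI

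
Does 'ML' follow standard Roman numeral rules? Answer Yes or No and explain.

'ML': Check the rules: uses only the symbols I, V, X, L, C, D, M; no symbol is repeated more than three times in a row; V, L and D each appear at most once; no smaller symbol precedes a larger one (values never increase from left to right). Value: M (1000) + L (50) = 1050. So it is a valid standard Roman numeral.

Yes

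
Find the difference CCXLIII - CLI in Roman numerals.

CCXLIII = 243
CLI = 151
243 - 151 = 92

XCII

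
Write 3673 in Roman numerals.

Convert 3673 to Roman numerals:
  3673 contains 3×1000 (MMM)
  673 contains 1×500 (D)
  173 contains 1×100 (C)
  73 contains 1×50 (L)
  23 contains 2×10 (XX)
  3 contains 3×1 (III)

MMMDCLXXIII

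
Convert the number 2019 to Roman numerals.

Convert 2019 to Roman numerals:
  2019 contains 2×1000 (MM)
  19 contains 1×10 (X)
  9 contains 1×9 (IX)

MMXIX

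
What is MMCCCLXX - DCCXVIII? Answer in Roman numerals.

MMCCCLXX = 2370
DCCXVIII = 718
2370 - 718 = 1652

MDCLII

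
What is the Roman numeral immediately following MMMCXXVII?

MMMCXXVII = 3127, so the next integer is 3127 + 1 = 3128

MMMCXXVIII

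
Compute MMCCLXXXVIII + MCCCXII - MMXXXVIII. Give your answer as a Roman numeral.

MMCCLXXXVIII = 2288, MCCCXII = 1312, MMXXXVIII = 2038
2288 + 1312 = 3600
3600 - 2038 = 1562

MDLXII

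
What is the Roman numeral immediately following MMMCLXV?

MMMCLXV = 3165, so the next integer is 3165 + 1 = 3166

MMMCLXVI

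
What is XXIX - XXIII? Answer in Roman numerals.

XXIX = 29
XXIII = 23
29 - 23 = 6

VI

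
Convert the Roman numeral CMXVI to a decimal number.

CMXVI: CM=900, X=10, V=5, I=1
900 + 10 + 5 + 1 = 916

916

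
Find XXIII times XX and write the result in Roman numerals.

XXIII = 23
XX = 20
23 × 20 = 460

CDLX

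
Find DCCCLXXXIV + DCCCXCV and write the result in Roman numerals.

DCCCLXXXIV = 884
DCCCXCV = 895
884 + 895 = 1779

MDCCLXXIX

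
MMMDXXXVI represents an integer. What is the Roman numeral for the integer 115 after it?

MMMDXXXVI = 3536
3536 + 115 = 3651

MMMDCLI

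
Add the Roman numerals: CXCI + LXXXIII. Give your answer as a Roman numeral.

CXCI = 191
LXXXIII = 83
191 + 83 = 274

CCLXXIV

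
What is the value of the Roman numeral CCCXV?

CCCXV: C=100, C=100, C=100, X=10, V=5
100 + 100 + 100 + 10 + 5 = 315

315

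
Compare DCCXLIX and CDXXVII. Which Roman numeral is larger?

DCCXLIX = 749
CDXXVII = 427
749 is larger

DCCXLIX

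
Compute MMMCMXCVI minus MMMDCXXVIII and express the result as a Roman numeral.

MMMCMXCVI = 3996
MMMDCXXVIII = 3628
3996 - 3628 = 368

CCCLXVIII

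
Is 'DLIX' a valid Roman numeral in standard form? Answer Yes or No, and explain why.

'DLIX': Check the rules: uses only the symbols I, V, X, L, C, D, M; no symbol is repeated more than three times in a row; V, L and D each appear at most once; the only place a smaller symbol precedes a larger one is the allowed subtractive pair IX, the symbol right after such a pair (if any) is smaller than the pair's first symbol, and otherwise the values never increase from left to right. Value: D (500) + L (50) + IX (9) = 559. So it is a valid standard Roman numeral.

Yes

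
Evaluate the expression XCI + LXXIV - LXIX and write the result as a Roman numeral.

XCI = 91, LXXIV = 74, LXIX = 69
91 + 74 = 165
165 - 69 = 96

XCVI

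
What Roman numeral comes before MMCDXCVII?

MMCDXCVII = 2497; previous is 2496

MMCDXCVI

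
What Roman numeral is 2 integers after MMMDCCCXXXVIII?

MMMDCCCXXXVIII = 3838
3838 + 2 = 3840

MMMDCCCXL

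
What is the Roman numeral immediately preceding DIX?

DIX = 509, so the previous integer is 509 - 1 = 508

DVIII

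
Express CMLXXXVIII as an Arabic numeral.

CMLXXXVIII: CM=900, L=50, X=10, X=10, X=10, V=5, I=1, I=1, I=1
900 + 50 + 10 + 10 + 10 + 5 + 1 + 1 + 1 = 988

988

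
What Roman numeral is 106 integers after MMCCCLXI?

MMCCCLXI = 2361
2361 + 106 = 2467

MMCDLXVII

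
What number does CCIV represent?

CCIV: C=100, C=100, IV=4
100 + 100 + 4 = 204

204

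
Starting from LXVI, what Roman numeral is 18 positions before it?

LXVI = 66
66 - 18 = 48

XLVIII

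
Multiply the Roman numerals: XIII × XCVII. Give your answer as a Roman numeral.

XIII = 13
XCVII = 97
13 × 97 = 1261

MCCLXI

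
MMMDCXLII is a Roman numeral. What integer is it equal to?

MMMDCXLII: M=1000, M=1000, M=1000, D=500, C=100, XL=40, I=1, I=1
1000 + 1000 + 1000 + 500 + 100 + 40 + 1 + 1 = 3642

3642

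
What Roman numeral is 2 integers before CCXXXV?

CCXXXV = 235
235 - 2 = 233

CCXXXIII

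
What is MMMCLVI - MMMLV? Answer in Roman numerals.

MMMCLVI = 3156
MMMLV = 3055
3156 - 3055 = 101

CI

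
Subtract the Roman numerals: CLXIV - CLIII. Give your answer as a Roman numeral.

CLXIV = 164
CLIII = 153
164 - 153 = 11

XI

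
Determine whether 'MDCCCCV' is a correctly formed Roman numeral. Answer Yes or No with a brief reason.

'MDCCCCV': More than 3 consecutive C's

No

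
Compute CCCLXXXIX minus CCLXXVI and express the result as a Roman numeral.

CCCLXXXIX = 389
CCLXXVI = 276
389 - 276 = 113

CXIII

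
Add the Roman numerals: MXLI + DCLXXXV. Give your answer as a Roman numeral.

MXLI = 1041
DCLXXXV = 685
1041 + 685 = 1726

MDCCXXVI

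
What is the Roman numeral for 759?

Convert 759 to Roman numerals:
  759 contains 1×500 (D)
  259 contains 2×100 (CC)
  59 contains 1×50 (L)
  9 contains 1×9 (IX)

DCCLIX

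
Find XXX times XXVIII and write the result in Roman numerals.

XXX = 30
XXVIII = 28
30 × 28 = 840

DCCCXL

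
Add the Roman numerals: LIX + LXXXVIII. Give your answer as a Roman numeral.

LIX = 59
LXXXVIII = 88
59 + 88 = 147

CXLVII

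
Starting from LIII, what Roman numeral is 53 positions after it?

LIII = 53
53 + 53 = 106

CVI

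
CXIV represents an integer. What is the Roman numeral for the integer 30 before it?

CXIV = 114
114 - 30 = 84

LXXXIV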